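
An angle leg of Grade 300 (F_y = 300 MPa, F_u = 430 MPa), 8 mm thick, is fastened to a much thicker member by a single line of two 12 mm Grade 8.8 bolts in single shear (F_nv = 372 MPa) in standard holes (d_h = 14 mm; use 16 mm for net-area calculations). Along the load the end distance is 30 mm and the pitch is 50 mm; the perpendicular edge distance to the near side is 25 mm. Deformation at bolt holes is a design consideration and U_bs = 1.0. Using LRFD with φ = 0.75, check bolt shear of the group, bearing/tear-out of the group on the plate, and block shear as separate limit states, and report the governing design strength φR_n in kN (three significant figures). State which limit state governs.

63.1 kN (bolt shear governs)

Bolt shear: A_b = π·12²/4 = 113.1 mm²; R_n = 372 × 113.1 × 2 × 1 / 1000 = 84.14 kN → 0.75 × 84.14 = 63.1 kN.
Bearing: edge l_c = 23, r_n = 94.94 kN; interior l_c = 36, r_n = 99.07 kN; R_n = 94.94 + 1·99.07 = 194 kN → 146 kN.
Block shear: A_gv = 640, A_nv = 448, A_nt = 136 mm²; R_n = min(0.6F_uA_nv, 0.6F_yA_gv) + U_bs·F_u·A_nt = 173.7 kN → 130 kN.
Bolt shear governs: 63.1 kN.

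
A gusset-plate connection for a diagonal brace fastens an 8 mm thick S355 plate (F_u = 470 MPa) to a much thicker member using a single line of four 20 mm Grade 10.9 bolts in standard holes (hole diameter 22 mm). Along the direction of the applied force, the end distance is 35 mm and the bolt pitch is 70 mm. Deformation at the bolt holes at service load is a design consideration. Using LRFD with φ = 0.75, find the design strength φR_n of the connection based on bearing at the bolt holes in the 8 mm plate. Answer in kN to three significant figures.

Per bolt r_n = 1.2 l_c t F_u ≤ 2.4 d t F_u; upper limit = 2.4 × 20 × 8 × 470 / 1000 = 180.5 kN.
Edge bolt: l_c = 35 − 22/2 = 24 mm → 1.2 × 24 × 8 × 470 / 1000 = 108.3 → r_n = 108.3 kN.
Interior bolts: l_c = 70 − 22 = 48 mm → 1.2 × 48 × 8 × 470 / 1000 = 216.6 → r_n = 180.5 kN.
R_n = 1 × 108.3 + 3 × 180.5 = 649.7 kN.
Design strength φR_n = 0.75 × 649.7 = 487 kN.

487 kN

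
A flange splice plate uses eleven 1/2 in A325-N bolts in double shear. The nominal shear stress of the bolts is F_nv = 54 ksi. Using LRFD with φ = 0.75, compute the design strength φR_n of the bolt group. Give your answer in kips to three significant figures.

175 kips

A_b = π × 0.5² / 4 = 0.1963 in².
R_n = F_nv · A_b · n · n_s = 54 × 0.1963 × 11 × 2 = 233.3 kips.
Design strength φR_n = 0.75 × 233.3 = 175 kips.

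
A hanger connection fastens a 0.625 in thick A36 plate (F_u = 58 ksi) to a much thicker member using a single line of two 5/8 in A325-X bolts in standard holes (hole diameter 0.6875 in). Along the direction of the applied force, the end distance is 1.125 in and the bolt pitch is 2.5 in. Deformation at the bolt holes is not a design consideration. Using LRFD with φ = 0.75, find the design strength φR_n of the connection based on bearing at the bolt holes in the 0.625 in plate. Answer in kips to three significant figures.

82.8 kips

Per bolt r_n = 1.5 l_c t F_u ≤ 3.0 d t F_u; upper limit = 3.0 × 0.625 × 0.625 × 58 = 67.97 kips.
Edge bolt: l_c = 1.125 − 0.6875/2 = 0.7812 in → 1.5 × 0.7812 × 0.625 × 58 = 42.48 → r_n = 42.48 kips.
Interior bolts: l_c = 2.5 − 0.6875 = 1.812 in → 1.5 × 1.812 × 0.625 × 58 = 98.55 → r_n = 67.97 kips.
R_n = 1 × 42.48 + 1 × 67.97 = 110.4 kips.
Design strength φR_n = 0.75 × 110.4 = 82.8 kips.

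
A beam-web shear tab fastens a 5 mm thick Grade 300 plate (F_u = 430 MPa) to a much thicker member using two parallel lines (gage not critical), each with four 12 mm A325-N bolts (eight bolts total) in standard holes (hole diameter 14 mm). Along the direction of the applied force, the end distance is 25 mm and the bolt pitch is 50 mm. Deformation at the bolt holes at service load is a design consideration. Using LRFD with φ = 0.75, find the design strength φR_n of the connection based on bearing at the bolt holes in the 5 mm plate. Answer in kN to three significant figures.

Per bolt r_n = 1.2 l_c t F_u ≤ 2.4 d t F_u; upper limit = 2.4 × 12 × 5 × 430 / 1000 = 61.92 kN.
Edge bolt: l_c = 25 − 14/2 = 18 mm → 1.2 × 18 × 5 × 430 / 1000 = 46.44 → r_n = 46.44 kN.
Interior bolts: l_c = 50 − 14 = 36 mm → 1.2 × 36 × 5 × 430 / 1000 = 92.88 → r_n = 61.92 kN.
R_n = 2 × 46.44 + 6 × 61.92 = 464.4 kN.
Design strength φR_n = 0.75 × 464.4 = 348 kN.

348 kN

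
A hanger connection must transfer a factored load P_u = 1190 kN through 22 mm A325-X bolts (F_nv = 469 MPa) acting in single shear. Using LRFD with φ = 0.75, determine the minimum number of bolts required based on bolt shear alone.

9 bolts

A_b = π·22²/4 = 380.1 mm².
Per-bolt design strength φR_n = 0.75 × 469 × 380.1 × 1 / 1000 = 133.7 kN.
n ≥ 1190 / 133.7 = 8.9 → use 9 bolts.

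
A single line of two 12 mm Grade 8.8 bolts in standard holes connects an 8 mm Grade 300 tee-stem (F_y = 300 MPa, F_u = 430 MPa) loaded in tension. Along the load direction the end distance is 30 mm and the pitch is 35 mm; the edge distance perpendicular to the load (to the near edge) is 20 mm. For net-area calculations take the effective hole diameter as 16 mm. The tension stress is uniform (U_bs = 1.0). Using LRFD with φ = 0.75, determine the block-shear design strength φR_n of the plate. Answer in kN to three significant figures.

Shear plane L_v = 30 + 1·35 = 65 mm; A_gv = 65 × 8 = 520 mm².
A_nv = (65 − 1.5·16) × 8 = 328 mm².
A_nt = (20 − 0.5·16) × 8 = 96 mm².
0.6 F_u A_nv = 84.62 kN; 0.6 F_y A_gv = 93.6 kN → shear rupture governs the shear term.
R_n = 84.62 + 1.0 × 430 × 96 / 1000 = 125.9 kN.
Design strength φR_n = 0.75 × 125.9 = 94.4 kN.

94.4 kN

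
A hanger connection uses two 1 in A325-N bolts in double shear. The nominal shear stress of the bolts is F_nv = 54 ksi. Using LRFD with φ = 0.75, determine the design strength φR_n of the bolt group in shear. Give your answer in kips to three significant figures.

A_b = π × 1² / 4 = 0.7854 in².
R_n = F_nv · A_b · n · n_s = 54 × 0.7854 × 2 × 2 = 169.6 kips.
Design strength φR_n = 0.75 × 169.6 = 127 kips.

127 kips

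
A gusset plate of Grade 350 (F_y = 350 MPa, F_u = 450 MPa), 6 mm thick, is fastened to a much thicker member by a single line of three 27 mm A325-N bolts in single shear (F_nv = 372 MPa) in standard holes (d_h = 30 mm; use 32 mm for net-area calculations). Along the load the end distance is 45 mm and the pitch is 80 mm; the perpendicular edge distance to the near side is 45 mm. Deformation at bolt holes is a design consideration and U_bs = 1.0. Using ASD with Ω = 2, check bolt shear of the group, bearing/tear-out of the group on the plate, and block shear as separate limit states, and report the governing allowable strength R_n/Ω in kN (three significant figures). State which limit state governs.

Bolt shear: A_b = π·27²/4 = 572.6 mm²; R_n = 372 × 572.6 × 3 × 1 / 1000 = 639 kN → 639 / 2 = 319 kN.
Bearing: edge l_c = 30, r_n = 97.2 kN; interior l_c = 50, r_n = 162 kN; R_n = 97.2 + 2·162 = 421.2 kN → 211 kN.
Block shear: A_gv = 1230, A_nv = 750, A_nt = 174 mm²; R_n = min(0.6F_uA_nv, 0.6F_yA_gv) + U_bs·F_u·A_nt = 280.8 kN → 140 kN.
Block shear governs: 140 kN.

140 kN (block shear governs)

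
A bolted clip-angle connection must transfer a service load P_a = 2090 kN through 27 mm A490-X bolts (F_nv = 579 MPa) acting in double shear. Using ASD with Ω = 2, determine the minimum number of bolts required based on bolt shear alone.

7 bolts

A_b = π·27²/4 = 572.6 mm².
Per-bolt allowable strength R_n/Ω = 579 × 572.6 × 2 / 1000 / 2 = 331.5 kN.
n ≥ 2090 / 331.5 = 6.304 → use 7 bolts.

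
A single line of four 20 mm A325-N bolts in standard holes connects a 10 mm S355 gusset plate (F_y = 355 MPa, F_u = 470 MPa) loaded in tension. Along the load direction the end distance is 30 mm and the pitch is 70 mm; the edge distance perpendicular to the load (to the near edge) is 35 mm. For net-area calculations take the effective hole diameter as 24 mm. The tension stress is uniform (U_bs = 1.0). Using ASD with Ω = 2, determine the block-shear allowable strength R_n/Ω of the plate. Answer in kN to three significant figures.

Shear plane L_v = 30 + 3·70 = 240 mm; A_gv = 240 × 10 = 2400 mm².
A_nv = (240 − 3.5·24) × 10 = 1560 mm².
A_nt = (35 − 0.5·24) × 10 = 230 mm².
0.6 F_u A_nv = 439.9 kN; 0.6 F_y A_gv = 511.2 kN → shear rupture governs the shear term.
R_n = 439.9 + 1.0 × 470 × 230 / 1000 = 548 kN.
Allowable strength R_n/Ω = 548 / 2 = 274 kN.

274 kN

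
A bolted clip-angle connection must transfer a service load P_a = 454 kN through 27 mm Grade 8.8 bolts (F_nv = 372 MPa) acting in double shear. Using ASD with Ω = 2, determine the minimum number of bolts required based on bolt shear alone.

A_b = π·27²/4 = 572.6 mm².
Per-bolt allowable strength R_n/Ω = 372 × 572.6 × 2 / 1000 / 2 = 213 kN.
n ≥ 454 / 213 = 2.132 → use 3 bolts.

3 bolts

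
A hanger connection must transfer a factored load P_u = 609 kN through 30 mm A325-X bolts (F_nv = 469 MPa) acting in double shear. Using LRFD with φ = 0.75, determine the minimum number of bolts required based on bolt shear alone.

2 bolts

A_b = π·30²/4 = 706.9 mm².
Per-bolt design strength φR_n = 0.75 × 469 × 706.9 × 2 / 1000 = 497.3 kN.
n ≥ 609 / 497.3 = 1.225 → use 2 bolts.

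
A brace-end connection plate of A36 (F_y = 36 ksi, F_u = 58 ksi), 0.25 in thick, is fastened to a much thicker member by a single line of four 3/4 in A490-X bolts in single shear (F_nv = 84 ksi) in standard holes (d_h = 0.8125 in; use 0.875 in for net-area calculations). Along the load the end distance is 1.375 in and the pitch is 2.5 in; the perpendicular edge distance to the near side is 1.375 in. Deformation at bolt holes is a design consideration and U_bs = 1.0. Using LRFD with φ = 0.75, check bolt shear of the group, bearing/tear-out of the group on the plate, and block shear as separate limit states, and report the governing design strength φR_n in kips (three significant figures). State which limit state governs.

Bolt shear: A_b = π·0.75²/4 = 0.4418 in²; R_n = 84 × 0.4418 × 4 × 1 = 148.4 kips → 0.75 × 148.4 = 111 kips.
Bearing: edge l_c = 0.9688, r_n = 16.86 kips; interior l_c = 1.688, r_n = 26.1 kips; R_n = 16.86 + 3·26.1 = 95.16 kips → 71.4 kips.
Block shear: A_gv = 2.219, A_nv = 1.453, A_nt = 0.2344 in²; R_n = min(0.6F_uA_nv, 0.6F_yA_gv) + U_bs·F_u·A_nt = 61.52 kips → 46.1 kips.
Block shear governs: 46.1 kips.

46.1 kips (block shear governs)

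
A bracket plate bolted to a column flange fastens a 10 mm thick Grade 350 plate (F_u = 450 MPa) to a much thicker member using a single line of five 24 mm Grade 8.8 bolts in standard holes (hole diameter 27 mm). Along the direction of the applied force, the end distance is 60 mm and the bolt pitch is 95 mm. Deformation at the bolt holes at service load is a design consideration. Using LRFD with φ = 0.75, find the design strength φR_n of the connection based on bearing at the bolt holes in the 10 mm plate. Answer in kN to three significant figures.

966 kN

Per bolt r_n = 1.2 l_c t F_u ≤ 2.4 d t F_u; upper limit = 2.4 × 24 × 10 × 450 / 1000 = 259.2 kN.
Edge bolt: l_c = 60 − 27/2 = 46.5 mm → 1.2 × 46.5 × 10 × 450 / 1000 = 251.1 → r_n = 251.1 kN.
Interior bolts: l_c = 95 − 27 = 68 mm → 1.2 × 68 × 10 × 450 / 1000 = 367.2 → r_n = 259.2 kN.
R_n = 1 × 251.1 + 4 × 259.2 = 1288 kN.
Design strength φR_n = 0.75 × 1288 = 966 kN.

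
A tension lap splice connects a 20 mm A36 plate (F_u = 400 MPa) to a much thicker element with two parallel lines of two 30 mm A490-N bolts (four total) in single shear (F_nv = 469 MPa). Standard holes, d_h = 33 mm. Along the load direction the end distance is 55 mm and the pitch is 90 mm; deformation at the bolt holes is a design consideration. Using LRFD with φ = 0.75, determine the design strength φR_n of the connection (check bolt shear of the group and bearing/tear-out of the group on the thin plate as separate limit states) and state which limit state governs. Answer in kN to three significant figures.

Bolt shear: A_b = π·30²/4 = 706.9 mm²; R_n = 469 × 706.9 × 4 × 1 / 1000 = 1326 kN → 0.75 × 1326 = 995 kN.
Bearing (1.2 l_c t F_u ≤ 2.4 d t F_u): upper limit = 2.4·30·20·400 / 1000 = 576 kN.
  Edge l_c = 55 − 33/2 = 38.5 → r_n = 369.6 kN; interior l_c = 90 − 33 = 57 → r_n = 547.2 kN.
  R_n,bearing = 2·369.6 + 2·547.2 = 1834 kN → 0.75 × 1834 = 1380 kN.
Bolt shear governs: 995 kN.

995 kN (bolt shear governs)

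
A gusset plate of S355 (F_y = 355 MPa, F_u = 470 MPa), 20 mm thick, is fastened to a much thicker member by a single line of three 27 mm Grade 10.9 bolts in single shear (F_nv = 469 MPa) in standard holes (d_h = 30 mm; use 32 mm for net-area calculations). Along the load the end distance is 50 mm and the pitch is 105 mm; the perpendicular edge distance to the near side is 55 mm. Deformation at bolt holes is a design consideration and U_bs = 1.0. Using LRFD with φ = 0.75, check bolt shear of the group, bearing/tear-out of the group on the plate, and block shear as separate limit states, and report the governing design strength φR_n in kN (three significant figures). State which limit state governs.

604 kN (bolt shear governs)

Bolt shear: A_b = π·27²/4 = 572.6 mm²; R_n = 469 × 572.6 × 3 × 1 / 1000 = 805.6 kN → 0.75 × 805.6 = 604 kN.
Bearing: edge l_c = 35, r_n = 394.8 kN; interior l_c = 75, r_n = 609.1 kN; R_n = 394.8 + 2·609.1 = 1613 kN → 1210 kN.
Block shear: A_gv = 5200, A_nv = 3600, A_nt = 780 mm²; R_n = min(0.6F_uA_nv, 0.6F_yA_gv) + U_bs·F_u·A_nt = 1382 kN → 1040 kN.
Bolt shear governs: 604 kN.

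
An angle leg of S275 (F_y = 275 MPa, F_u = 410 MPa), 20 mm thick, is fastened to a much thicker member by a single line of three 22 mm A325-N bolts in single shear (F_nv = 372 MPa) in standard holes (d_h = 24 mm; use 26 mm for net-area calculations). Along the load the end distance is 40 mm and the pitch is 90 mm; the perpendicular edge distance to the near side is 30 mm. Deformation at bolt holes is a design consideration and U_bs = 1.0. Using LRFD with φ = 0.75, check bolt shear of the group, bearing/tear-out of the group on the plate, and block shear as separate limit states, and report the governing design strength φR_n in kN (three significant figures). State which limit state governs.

Bolt shear: A_b = π·22²/4 = 380.1 mm²; R_n = 372 × 380.1 × 3 × 1 / 1000 = 424.2 kN → 0.75 × 424.2 = 318 kN.
Bearing: edge l_c = 28, r_n = 275.5 kN; interior l_c = 66, r_n = 433 kN; R_n = 275.5 + 2·433 = 1141 kN → 856 kN.
Block shear: A_gv = 4400, A_nv = 3100, A_nt = 340 mm²; R_n = min(0.6F_uA_nv, 0.6F_yA_gv) + U_bs·F_u·A_nt = 865.4 kN → 649 kN.
Bolt shear governs: 318 kN.

318 kN (bolt shear governs)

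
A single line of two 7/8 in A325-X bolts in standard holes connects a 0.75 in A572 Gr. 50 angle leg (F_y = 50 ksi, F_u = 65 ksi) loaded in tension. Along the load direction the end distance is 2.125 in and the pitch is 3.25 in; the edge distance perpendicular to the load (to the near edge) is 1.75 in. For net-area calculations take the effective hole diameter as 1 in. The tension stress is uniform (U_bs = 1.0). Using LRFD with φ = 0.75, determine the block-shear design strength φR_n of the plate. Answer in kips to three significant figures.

131 kips

Shear plane L_v = 2.125 + 1·3.25 = 5.375 in; A_gv = 5.375 × 0.75 = 4.031 in².
A_nv = (5.375 − 1.5·1) × 0.75 = 2.906 in².
A_nt = (1.75 − 0.5·1) × 0.75 = 0.9375 in².
0.6 F_u A_nv = 113.3 kips; 0.6 F_y A_gv = 120.9 kips → shear rupture governs the shear term.
R_n = 113.3 + 1.0 × 65 × 0.9375 = 174.3 kips.
Design strength φR_n = 0.75 × 174.3 = 131 kips.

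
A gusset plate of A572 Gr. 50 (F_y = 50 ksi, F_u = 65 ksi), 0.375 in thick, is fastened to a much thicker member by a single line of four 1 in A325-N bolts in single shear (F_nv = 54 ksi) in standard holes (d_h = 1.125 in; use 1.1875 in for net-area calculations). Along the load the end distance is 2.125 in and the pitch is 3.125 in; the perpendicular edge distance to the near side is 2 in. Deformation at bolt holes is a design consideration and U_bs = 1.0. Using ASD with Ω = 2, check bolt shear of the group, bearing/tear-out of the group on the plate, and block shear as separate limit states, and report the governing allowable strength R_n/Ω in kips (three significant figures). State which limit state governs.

70.8 kips (block shear governs)

Bolt shear: A_b = π·1²/4 = 0.7854 in²; R_n = 54 × 0.7854 × 4 × 1 = 169.6 kips → 169.6 / 2 = 84.8 kips.
Bearing: edge l_c = 1.562, r_n = 45.7 kips; interior l_c = 2, r_n = 58.5 kips; R_n = 45.7 + 3·58.5 = 221.2 kips → 111 kips.
Block shear: A_gv = 4.312, A_nv = 2.754, A_nt = 0.5273 in²; R_n = min(0.6F_uA_nv, 0.6F_yA_gv) + U_bs·F_u·A_nt = 141.7 kips → 70.8 kips.
Block shear governs: 70.8 kips.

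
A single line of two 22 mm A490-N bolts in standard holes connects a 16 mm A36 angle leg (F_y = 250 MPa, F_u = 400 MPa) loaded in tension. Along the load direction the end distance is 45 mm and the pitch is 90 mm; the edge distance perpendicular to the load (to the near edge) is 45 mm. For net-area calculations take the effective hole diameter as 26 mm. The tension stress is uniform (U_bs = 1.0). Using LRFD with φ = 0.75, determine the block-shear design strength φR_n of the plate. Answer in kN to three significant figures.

397 kN

Shear plane L_v = 45 + 1·90 = 135 mm; A_gv = 135 × 16 = 2160 mm².
A_nv = (135 − 1.5·26) × 16 = 1536 mm².
A_nt = (45 − 0.5·26) × 16 = 512 mm².
0.6 F_u A_nv = 368.6 kN; 0.6 F_y A_gv = 324 kN → shear yielding governs the shear term.
R_n = 324 + 1.0 × 400 × 512 / 1000 = 528.8 kN.
Design strength φR_n = 0.75 × 528.8 = 397 kN.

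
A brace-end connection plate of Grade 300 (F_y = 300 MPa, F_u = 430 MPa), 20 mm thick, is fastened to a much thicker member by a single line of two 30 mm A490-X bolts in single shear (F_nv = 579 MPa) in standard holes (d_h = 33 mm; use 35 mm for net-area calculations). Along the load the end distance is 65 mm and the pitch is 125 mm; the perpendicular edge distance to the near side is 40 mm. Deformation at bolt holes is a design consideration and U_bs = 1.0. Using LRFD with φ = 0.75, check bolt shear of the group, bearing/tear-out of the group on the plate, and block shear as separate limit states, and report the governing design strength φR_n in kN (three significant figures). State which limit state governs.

614 kN (bolt shear governs)

Bolt shear: A_b = π·30²/4 = 706.9 mm²; R_n = 579 × 706.9 × 2 × 1 / 1000 = 818.5 kN → 0.75 × 818.5 = 614 kN.
Bearing: edge l_c = 48.5, r_n = 500.5 kN; interior l_c = 92, r_n = 619.2 kN; R_n = 500.5 + 1·619.2 = 1120 kN → 840 kN.
Block shear: A_gv = 3800, A_nv = 2750, A_nt = 450 mm²; R_n = min(0.6F_uA_nv, 0.6F_yA_gv) + U_bs·F_u·A_nt = 877.5 kN → 658 kN.
Bolt shear governs: 614 kN.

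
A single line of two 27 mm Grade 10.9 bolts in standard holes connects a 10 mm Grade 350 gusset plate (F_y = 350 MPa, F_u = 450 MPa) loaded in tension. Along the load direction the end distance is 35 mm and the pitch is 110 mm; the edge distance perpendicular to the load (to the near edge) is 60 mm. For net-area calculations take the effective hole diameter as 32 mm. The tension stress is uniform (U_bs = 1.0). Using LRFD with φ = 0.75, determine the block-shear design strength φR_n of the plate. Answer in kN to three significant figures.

Shear plane L_v = 35 + 1·110 = 145 mm; A_gv = 145 × 10 = 1450 mm².
A_nv = (145 − 1.5·32) × 10 = 970 mm².
A_nt = (60 − 0.5·32) × 10 = 440 mm².
0.6 F_u A_nv = 261.9 kN; 0.6 F_y A_gv = 304.5 kN → shear rupture governs the shear term.
R_n = 261.9 + 1.0 × 450 × 440 / 1000 = 459.9 kN.
Design strength φR_n = 0.75 × 459.9 = 345 kN.

345 kN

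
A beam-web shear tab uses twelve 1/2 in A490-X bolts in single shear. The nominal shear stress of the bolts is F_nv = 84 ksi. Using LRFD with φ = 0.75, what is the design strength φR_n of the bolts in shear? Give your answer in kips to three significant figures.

A_b = π × 0.5² / 4 = 0.1963 in².
R_n = F_nv · A_b · n · n_s = 84 × 0.1963 × 12 × 1 = 197.9 kips.
Design strength φR_n = 0.75 × 197.9 = 148 kips.

148 kips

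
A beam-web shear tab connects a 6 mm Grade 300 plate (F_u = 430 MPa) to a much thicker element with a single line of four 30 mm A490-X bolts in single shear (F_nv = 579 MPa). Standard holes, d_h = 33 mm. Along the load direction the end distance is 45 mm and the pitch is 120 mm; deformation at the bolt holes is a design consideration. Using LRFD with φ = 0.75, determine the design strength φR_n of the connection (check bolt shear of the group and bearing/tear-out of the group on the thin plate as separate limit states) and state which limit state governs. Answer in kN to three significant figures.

Bolt shear: A_b = π·30²/4 = 706.9 mm²; R_n = 579 × 706.9 × 4 × 1 / 1000 = 1637 kN → 0.75 × 1637 = 1230 kN.
Bearing (1.2 l_c t F_u ≤ 2.4 d t F_u): upper limit = 2.4·30·6·430 / 1000 = 185.8 kN.
  Edge l_c = 45 − 33/2 = 28.5 → r_n = 88.24 kN; interior l_c = 120 − 33 = 87 → r_n = 185.8 kN.
  R_n,bearing = 1·88.24 + 3·185.8 = 645.5 kN → 0.75 × 645.5 = 484 kN.
Bearing governs: 484 kN.

484 kN (bearing governs)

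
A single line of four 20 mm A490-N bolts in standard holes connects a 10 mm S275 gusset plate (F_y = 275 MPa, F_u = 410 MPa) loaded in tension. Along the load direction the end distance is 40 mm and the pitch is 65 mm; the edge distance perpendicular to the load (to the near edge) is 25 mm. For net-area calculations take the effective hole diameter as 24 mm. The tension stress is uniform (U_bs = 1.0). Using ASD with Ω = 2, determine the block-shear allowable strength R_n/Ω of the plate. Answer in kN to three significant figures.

212 kN

Shear plane L_v = 40 + 3·65 = 235 mm; A_gv = 235 × 10 = 2350 mm².
A_nv = (235 − 3.5·24) × 10 = 1510 mm².
A_nt = (25 − 0.5·24) × 10 = 130 mm².
0.6 F_u A_nv = 371.5 kN; 0.6 F_y A_gv = 387.8 kN → shear rupture governs the shear term.
R_n = 371.5 + 1.0 × 410 × 130 / 1000 = 424.8 kN.
Allowable strength R_n/Ω = 424.8 / 2 = 212 kN.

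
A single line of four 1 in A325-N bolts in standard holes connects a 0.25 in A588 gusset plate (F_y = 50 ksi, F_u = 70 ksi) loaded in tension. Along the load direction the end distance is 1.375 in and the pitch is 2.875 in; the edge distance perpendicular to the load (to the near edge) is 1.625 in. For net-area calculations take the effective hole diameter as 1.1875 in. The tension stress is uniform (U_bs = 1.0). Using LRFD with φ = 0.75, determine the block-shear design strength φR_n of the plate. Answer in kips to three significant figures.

59.6 kips

Shear plane L_v = 1.375 + 3·2.875 = 10 in; A_gv = 10 × 0.25 = 2.5 in².
A_nv = (10 − 3.5·1.1875) × 0.25 = 1.461 in².
A_nt = (1.625 − 0.5·1.1875) × 0.25 = 0.2578 in².
0.6 F_u A_nv = 61.36 kips; 0.6 F_y A_gv = 75 kips → shear rupture governs the shear term.
R_n = 61.36 + 1.0 × 70 × 0.2578 = 79.41 kips.
Design strength φR_n = 0.75 × 79.41 = 59.6 kips.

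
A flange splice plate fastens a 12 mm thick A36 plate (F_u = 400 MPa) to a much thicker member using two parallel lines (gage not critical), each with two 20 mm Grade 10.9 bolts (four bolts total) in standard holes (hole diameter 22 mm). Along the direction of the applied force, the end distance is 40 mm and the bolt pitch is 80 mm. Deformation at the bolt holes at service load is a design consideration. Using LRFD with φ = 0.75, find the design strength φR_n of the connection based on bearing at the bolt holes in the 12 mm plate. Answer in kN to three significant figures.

Per bolt r_n = 1.2 l_c t F_u ≤ 2.4 d t F_u; upper limit = 2.4 × 20 × 12 × 400 / 1000 = 230.4 kN.
Edge bolt: l_c = 40 − 22/2 = 29 mm → 1.2 × 29 × 12 × 400 / 1000 = 167 → r_n = 167 kN.
Interior bolts: l_c = 80 − 22 = 58 mm → 1.2 × 58 × 12 × 400 / 1000 = 334.1 → r_n = 230.4 kN.
R_n = 2 × 167 + 2 × 230.4 = 794.9 kN.
Design strength φR_n = 0.75 × 794.9 = 596 kN.

596 kN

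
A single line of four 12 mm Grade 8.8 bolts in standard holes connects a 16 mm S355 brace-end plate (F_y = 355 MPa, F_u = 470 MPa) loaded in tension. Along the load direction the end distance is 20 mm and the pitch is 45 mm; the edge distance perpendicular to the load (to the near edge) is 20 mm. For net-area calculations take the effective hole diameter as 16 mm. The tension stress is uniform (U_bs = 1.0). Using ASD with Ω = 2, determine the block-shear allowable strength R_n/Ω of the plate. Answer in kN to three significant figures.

268 kN

Shear plane L_v = 20 + 3·45 = 155 mm; A_gv = 155 × 16 = 2480 mm².
A_nv = (155 − 3.5·16) × 16 = 1584 mm².
A_nt = (20 − 0.5·16) × 16 = 192 mm².
0.6 F_u A_nv = 446.7 kN; 0.6 F_y A_gv = 528.2 kN → shear rupture governs the shear term.
R_n = 446.7 + 1.0 × 470 × 192 / 1000 = 536.9 kN.
Allowable strength R_n/Ω = 536.9 / 2 = 268 kN.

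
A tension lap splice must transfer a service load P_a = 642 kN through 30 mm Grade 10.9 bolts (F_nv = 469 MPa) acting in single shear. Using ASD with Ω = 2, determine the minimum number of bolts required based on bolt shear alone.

A_b = π·30²/4 = 706.9 mm².
Per-bolt allowable strength R_n/Ω = 469 × 706.9 × 1 / 1000 / 2 = 165.8 kN.
n ≥ 642 / 165.8 = 3.873 → use 4 bolts.

4 bolts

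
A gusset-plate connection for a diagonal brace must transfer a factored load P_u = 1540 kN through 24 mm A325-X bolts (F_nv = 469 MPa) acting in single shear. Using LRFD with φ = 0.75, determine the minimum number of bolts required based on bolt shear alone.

10 bolts

A_b = π·24²/4 = 452.4 mm².
Per-bolt design strength φR_n = 0.75 × 469 × 452.4 × 1 / 1000 = 159.1 kN.
n ≥ 1540 / 159.1 = 9.678 → use 10 bolts.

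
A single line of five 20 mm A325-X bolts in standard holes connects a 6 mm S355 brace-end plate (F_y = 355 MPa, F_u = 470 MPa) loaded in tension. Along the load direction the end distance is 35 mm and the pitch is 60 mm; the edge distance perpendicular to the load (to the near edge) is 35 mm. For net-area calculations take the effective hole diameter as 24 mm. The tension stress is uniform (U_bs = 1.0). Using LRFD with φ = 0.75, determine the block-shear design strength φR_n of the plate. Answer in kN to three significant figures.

Shear plane L_v = 35 + 4·60 = 275 mm; A_gv = 275 × 6 = 1650 mm².
A_nv = (275 − 4.5·24) × 6 = 1002 mm².
A_nt = (35 − 0.5·24) × 6 = 138 mm².
0.6 F_u A_nv = 282.6 kN; 0.6 F_y A_gv = 351.4 kN → shear rupture governs the shear term.
R_n = 282.6 + 1.0 × 470 × 138 / 1000 = 347.4 kN.
Design strength φR_n = 0.75 × 347.4 = 261 kN.

261 kN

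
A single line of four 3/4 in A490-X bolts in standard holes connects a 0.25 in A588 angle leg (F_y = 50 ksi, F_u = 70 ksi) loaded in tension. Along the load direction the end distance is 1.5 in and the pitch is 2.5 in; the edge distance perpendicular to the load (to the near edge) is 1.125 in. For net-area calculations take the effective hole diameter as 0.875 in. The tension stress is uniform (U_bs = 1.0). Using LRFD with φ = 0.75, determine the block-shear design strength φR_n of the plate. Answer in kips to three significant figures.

55.8 kips

Shear plane L_v = 1.5 + 3·2.5 = 9 in; A_gv = 9 × 0.25 = 2.25 in².
A_nv = (9 − 3.5·0.875) × 0.25 = 1.484 in².
A_nt = (1.125 − 0.5·0.875) × 0.25 = 0.1719 in².
0.6 F_u A_nv = 62.34 kips; 0.6 F_y A_gv = 67.5 kips → shear rupture governs the shear term.
R_n = 62.34 + 1.0 × 70 × 0.1719 = 74.38 kips.
Design strength φR_n = 0.75 × 74.38 = 55.8 kips.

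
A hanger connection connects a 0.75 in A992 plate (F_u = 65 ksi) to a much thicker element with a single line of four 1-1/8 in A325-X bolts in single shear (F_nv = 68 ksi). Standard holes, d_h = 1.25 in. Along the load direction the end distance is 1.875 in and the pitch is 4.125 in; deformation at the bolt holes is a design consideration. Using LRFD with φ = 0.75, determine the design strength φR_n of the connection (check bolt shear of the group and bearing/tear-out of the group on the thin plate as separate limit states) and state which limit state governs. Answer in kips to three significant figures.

203 kips (bolt shear governs)

Bolt shear: A_b = π·1.125²/4 = 0.994 in²; R_n = 68 × 0.994 × 4 × 1 = 270.4 kips → 0.75 × 270.4 = 203 kips.
Bearing (1.2 l_c t F_u ≤ 2.4 d t F_u): upper limit = 2.4·1.125·0.75·65 = 131.6 kips.
  Edge l_c = 1.875 − 1.25/2 = 1.25 → r_n = 73.12 kips; interior l_c = 4.125 − 1.25 = 2.875 → r_n = 131.6 kips.
  R_n,bearing = 1·73.12 + 3·131.6 = 468 kips → 0.75 × 468 = 351 kips.
Bolt shear governs: 203 kips.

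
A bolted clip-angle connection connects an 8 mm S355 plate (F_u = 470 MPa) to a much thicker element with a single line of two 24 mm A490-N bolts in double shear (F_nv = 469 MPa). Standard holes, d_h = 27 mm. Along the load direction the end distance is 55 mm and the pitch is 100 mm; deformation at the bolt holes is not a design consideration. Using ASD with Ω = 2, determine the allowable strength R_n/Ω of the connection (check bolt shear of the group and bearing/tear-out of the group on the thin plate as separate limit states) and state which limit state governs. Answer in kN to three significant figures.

Bolt shear: A_b = π·24²/4 = 452.4 mm²; R_n = 469 × 452.4 × 2 × 2 / 1000 = 848.7 kN → 848.7 / 2 = 424 kN.
Bearing (1.5 l_c t F_u ≤ 3.0 d t F_u): upper limit = 3.0·24·8·470 / 1000 = 270.7 kN.
  Edge l_c = 55 − 27/2 = 41.5 → r_n = 234.1 kN; interior l_c = 100 − 27 = 73 → r_n = 270.7 kN.
  R_n,bearing = 1·234.1 + 1·270.7 = 504.8 kN → 504.8 / 2 = 252 kN.
Bearing governs: 252 kN.

252 kN (bearing governs)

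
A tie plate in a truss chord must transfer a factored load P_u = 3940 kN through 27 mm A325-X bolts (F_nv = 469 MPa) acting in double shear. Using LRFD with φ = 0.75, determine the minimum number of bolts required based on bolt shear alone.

A_b = π·27²/4 = 572.6 mm².
Per-bolt design strength φR_n = 0.75 × 469 × 572.6 × 2 / 1000 = 402.8 kN.
n ≥ 3940 / 402.8 = 9.782 → use 10 bolts.

10 bolts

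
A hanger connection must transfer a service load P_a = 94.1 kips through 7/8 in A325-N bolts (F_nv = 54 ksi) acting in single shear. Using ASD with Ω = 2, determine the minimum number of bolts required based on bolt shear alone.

6 bolts

A_b = π·0.875²/4 = 0.6013 in².
Per-bolt allowable strength R_n/Ω = 54 × 0.6013 × 1 / 2 = 16.24 kips.
n ≥ 94.1 / 16.24 = 5.796 → use 6 bolts.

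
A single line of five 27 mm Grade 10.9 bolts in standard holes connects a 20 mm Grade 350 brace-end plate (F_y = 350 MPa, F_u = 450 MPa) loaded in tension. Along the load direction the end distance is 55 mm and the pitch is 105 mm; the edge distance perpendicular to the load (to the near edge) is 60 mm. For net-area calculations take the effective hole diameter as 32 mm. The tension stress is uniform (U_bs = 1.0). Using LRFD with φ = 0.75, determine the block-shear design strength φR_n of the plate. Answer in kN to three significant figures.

1640 kN

Shear plane L_v = 55 + 4·105 = 475 mm; A_gv = 475 × 20 = 9500 mm².
A_nv = (475 − 4.5·32) × 20 = 6620 mm².
A_nt = (60 − 0.5·32) × 20 = 880 mm².
0.6 F_u A_nv = 1787 kN; 0.6 F_y A_gv = 1995 kN → shear rupture governs the shear term.
R_n = 1787 + 1.0 × 450 × 880 / 1000 = 2183 kN.
Design strength φR_n = 0.75 × 2183 = 1640 kN.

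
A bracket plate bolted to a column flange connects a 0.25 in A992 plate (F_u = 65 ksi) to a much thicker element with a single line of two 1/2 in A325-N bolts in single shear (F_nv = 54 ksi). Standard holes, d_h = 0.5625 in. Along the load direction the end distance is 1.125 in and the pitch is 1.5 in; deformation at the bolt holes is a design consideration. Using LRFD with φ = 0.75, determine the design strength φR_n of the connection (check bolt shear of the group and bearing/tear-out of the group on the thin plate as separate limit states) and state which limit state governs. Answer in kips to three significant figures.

Bolt shear: A_b = π·0.5²/4 = 0.1963 in²; R_n = 54 × 0.1963 × 2 × 1 = 21.21 kips → 0.75 × 21.21 = 15.9 kips.
Bearing (1.2 l_c t F_u ≤ 2.4 d t F_u): upper limit = 2.4·0.5·0.25·65 = 19.5 kips.
  Edge l_c = 1.125 − 0.5625/2 = 0.8438 → r_n = 16.45 kips; interior l_c = 1.5 − 0.5625 = 0.9375 → r_n = 18.28 kips.
  R_n,bearing = 1·16.45 + 1·18.28 = 34.73 kips → 0.75 × 34.73 = 26.1 kips.
Bolt shear governs: 15.9 kips.

15.9 kips (bolt shear governs)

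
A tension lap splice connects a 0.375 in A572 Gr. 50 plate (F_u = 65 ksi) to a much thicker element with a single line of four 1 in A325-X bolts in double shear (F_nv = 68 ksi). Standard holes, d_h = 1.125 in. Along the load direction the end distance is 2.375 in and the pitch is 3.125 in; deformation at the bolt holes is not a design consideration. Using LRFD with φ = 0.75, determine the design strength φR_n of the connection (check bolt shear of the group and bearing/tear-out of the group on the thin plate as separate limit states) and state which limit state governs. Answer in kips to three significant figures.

214 kips (bearing governs)

Bolt shear: A_b = π·1²/4 = 0.7854 in²; R_n = 68 × 0.7854 × 4 × 2 = 427.3 kips → 0.75 × 427.3 = 320 kips.
Bearing (1.5 l_c t F_u ≤ 3.0 d t F_u): upper limit = 3.0·1·0.375·65 = 73.12 kips.
  Edge l_c = 2.375 − 1.125/2 = 1.812 → r_n = 66.27 kips; interior l_c = 3.125 − 1.125 = 2 → r_n = 73.12 kips.
  R_n,bearing = 1·66.27 + 3·73.12 = 285.6 kips → 0.75 × 285.6 = 214 kips.
Bearing governs: 214 kips.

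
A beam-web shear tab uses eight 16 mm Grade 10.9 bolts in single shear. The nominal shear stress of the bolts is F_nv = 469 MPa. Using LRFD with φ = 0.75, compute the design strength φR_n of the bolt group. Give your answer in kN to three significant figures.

566 kN

A_b = π × 16² / 4 = 201.1 mm².
R_n = F_nv · A_b · n · n_s = 469 × 201.1 × 8 × 1 / 1000 = 754.4 kN.
Design strength φR_n = 0.75 × 754.4 = 566 kN.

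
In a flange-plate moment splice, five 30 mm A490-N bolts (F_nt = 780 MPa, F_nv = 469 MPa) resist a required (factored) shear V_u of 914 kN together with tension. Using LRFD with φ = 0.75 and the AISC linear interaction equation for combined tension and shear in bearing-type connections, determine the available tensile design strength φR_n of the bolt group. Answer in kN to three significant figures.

1170 kN

A_b = π·30²/4 = 706.9 mm²; f_rv = 914 × 1000 / (5 × 706.9) = 258.6 MPa.
F'_nt = 1.3 F_nt − (F_nt / φF_nv) f_rv = 1.3·780 − (780/(0.75·469))·258.6 = 440.5 MPa, capped at F_nt → F'_nt = 440.5 MPa.
R_n = F'_nt · A_b · n = 440.5 × 706.9 × 5 / 1000 = 1557 kN.
Design strength φR_n = 0.75 × 1557 = 1170 kN.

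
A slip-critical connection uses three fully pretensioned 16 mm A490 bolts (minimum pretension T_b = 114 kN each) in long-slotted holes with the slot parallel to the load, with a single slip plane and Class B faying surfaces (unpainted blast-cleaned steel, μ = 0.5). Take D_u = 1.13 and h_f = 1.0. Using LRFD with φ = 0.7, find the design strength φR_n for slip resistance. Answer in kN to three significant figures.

R_n = μ · D_u · h_f · T_b · n_s · n_b = 0.5 × 1.13 × 1.0 × 114 × 1 × 3 = 193.2 kN.
Design strength φR_n = 0.7 × 193.2 = 135 kN.

135 kN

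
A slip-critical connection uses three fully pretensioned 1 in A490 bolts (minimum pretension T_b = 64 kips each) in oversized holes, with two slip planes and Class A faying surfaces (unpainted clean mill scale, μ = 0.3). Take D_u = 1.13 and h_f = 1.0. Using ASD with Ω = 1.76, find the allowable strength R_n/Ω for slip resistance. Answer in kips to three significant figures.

R_n = μ · D_u · h_f · T_b · n_s · n_b = 0.3 × 1.13 × 1.0 × 64 × 2 × 3 = 130.2 kips.
Allowable strength R_n/Ω = 130.2 / 1.76 = 74 kips.

74 kips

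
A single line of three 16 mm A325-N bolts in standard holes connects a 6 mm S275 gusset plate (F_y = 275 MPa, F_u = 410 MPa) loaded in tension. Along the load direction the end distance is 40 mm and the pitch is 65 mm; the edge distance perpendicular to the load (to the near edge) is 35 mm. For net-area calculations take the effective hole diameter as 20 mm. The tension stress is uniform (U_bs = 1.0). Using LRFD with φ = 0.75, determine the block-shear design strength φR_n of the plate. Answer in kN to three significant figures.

172 kN

Shear plane L_v = 40 + 2·65 = 170 mm; A_gv = 170 × 6 = 1020 mm².
A_nv = (170 − 2.5·20) × 6 = 720 mm².
A_nt = (35 − 0.5·20) × 6 = 150 mm².
0.6 F_u A_nv = 177.1 kN; 0.6 F_y A_gv = 168.3 kN → shear yielding governs the shear term.
R_n = 168.3 + 1.0 × 410 × 150 / 1000 = 229.8 kN.
Design strength φR_n = 0.75 × 229.8 = 172 kN.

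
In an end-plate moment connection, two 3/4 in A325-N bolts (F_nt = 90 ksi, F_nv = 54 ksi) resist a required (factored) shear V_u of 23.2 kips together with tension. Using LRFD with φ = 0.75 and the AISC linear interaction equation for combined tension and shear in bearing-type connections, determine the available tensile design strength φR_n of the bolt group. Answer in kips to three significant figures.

38.9 kips

A_b = π·0.75²/4 = 0.4418 in²; f_rv = 23.2 / (2 × 0.4418) = 26.26 ksi.
F'_nt = 1.3 F_nt − (F_nt / φF_nv) f_rv = 1.3·90 − (90/(0.75·54))·26.26 = 58.65 ksi, capped at F_nt → F'_nt = 58.65 ksi.
R_n = F'_nt · A_b · n = 58.65 × 0.4418 × 2 = 51.82 kips.
Design strength φR_n = 0.75 × 51.82 = 38.9 kips.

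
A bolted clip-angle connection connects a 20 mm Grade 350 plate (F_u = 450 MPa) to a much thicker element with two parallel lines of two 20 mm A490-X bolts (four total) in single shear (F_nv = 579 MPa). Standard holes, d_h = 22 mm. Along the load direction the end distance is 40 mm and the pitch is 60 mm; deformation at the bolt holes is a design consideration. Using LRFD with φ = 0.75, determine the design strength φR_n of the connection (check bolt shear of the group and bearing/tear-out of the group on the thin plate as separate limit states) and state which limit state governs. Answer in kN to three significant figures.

546 kN (bolt shear governs)

Bolt shear: A_b = π·20²/4 = 314.2 mm²; R_n = 579 × 314.2 × 4 × 1 / 1000 = 727.6 kN → 0.75 × 727.6 = 546 kN.
Bearing (1.2 l_c t F_u ≤ 2.4 d t F_u): upper limit = 2.4·20·20·450 / 1000 = 432 kN.
  Edge l_c = 40 − 22/2 = 29 → r_n = 313.2 kN; interior l_c = 60 − 22 = 38 → r_n = 410.4 kN.
  R_n,bearing = 2·313.2 + 2·410.4 = 1447 kN → 0.75 × 1447 = 1090 kN.
Bolt shear governs: 546 kN.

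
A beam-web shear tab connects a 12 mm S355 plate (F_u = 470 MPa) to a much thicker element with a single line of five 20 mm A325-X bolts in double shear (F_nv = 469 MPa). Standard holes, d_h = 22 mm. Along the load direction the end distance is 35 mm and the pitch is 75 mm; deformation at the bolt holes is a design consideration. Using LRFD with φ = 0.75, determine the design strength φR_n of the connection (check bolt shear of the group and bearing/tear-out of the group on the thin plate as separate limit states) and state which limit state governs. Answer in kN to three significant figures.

Bolt shear: A_b = π·20²/4 = 314.2 mm²; R_n = 469 × 314.2 × 5 × 2 / 1000 = 1473 kN → 0.75 × 1473 = 1110 kN.
Bearing (1.2 l_c t F_u ≤ 2.4 d t F_u): upper limit = 2.4·20·12·470 / 1000 = 270.7 kN.
  Edge l_c = 35 − 22/2 = 24 → r_n = 162.4 kN; interior l_c = 75 − 22 = 53 → r_n = 270.7 kN.
  R_n,bearing = 1·162.4 + 4·270.7 = 1245 kN → 0.75 × 1245 = 934 kN.
Bearing governs: 934 kN.

934 kN (bearing governs)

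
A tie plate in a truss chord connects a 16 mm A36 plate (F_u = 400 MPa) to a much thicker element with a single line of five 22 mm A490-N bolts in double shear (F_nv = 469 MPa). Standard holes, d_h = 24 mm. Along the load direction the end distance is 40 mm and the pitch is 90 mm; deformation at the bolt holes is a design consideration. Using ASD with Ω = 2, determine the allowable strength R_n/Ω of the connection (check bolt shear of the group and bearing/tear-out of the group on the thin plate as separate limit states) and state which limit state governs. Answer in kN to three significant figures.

Bolt shear: A_b = π·22²/4 = 380.1 mm²; R_n = 469 × 380.1 × 5 × 2 / 1000 = 1783 kN → 1783 / 2 = 891 kN.
Bearing (1.2 l_c t F_u ≤ 2.4 d t F_u): upper limit = 2.4·22·16·400 / 1000 = 337.9 kN.
  Edge l_c = 40 − 24/2 = 28 → r_n = 215 kN; interior l_c = 90 − 24 = 66 → r_n = 337.9 kN.
  R_n,bearing = 1·215 + 4·337.9 = 1567 kN → 1567 / 2 = 783 kN.
Bearing governs: 783 kN.

783 kN (bearing governs)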